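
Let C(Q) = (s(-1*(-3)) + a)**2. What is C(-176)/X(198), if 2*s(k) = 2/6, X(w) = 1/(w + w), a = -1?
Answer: 275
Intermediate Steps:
X(w) = 1/(2*w)
s(k) = 1/6 (s(k) = (2/6)/2 = (2*(1/6))/2 = (1/2)*(1/3) = 1/6)
C(Q) = 25/36 (C(Q) = (1/6 - 1)**2 = (-5/6)**2 = 25/36)
C(-176)/X(198) = 25/(36*(((1/2)/198))) = 25/(36*(((1/2)*(1/198)))) = 25/(36*(1/396)) = (25/36)*396 = 275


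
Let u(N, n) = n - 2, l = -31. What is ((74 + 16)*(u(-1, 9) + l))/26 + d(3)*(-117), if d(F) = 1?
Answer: -2601/13 ≈ -200.08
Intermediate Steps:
u(N, n) = -2 + n
((74 + 16)*(u(-1, 9) + l))/26 + d(3)*(-117) = ((74 + 16)*((-2 + 9) - 31))/26 + 1*(-117) = (90*(7 - 31))*(1/26) - 117 = (90*(-24))*(1/26) - 117 = -2160*1/26 - 117 = -1080/13 - 117 = -2601/13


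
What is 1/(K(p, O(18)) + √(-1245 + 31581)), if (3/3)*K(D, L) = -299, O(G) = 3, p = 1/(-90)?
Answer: -299/59065 - 8*√474/59065 ≈ -0.0080110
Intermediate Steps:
p = -1/90 ≈ -0.011111
K(D, L) = -299
1/(K(p, O(18)) + √(-1245 + 31581)) = 1/(-299 + √(-1245 + 31581)) = 1/(-299 + √30336) = 1/(-299 + 8*√474)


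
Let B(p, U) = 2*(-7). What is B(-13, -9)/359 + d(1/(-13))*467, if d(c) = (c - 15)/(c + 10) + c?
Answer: -448830559/602043 ≈ -745.51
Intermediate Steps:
B(p, U) = -14
d(c) = c + (-15 + c)/(10 + c) (d(c) = (-15 + c)/(10 + c) + c = c + (-15 + c)/(10 + c))
B(-13, -9)/359 + d(1/(-13))*467 = -14/359 + ((-15 + (1/(-13))**2 + 11/(-13))/(10 + 1/(-13)))*467 = -14*1/359 + ((-15 + (-1/13)**2 + 11*(-1/13))/(10 - 1/13))*467 = -14/359 + ((-15 + 1/169 - 11/13)/(129/13))*467 = -14/359 + ((13/129)*(-2677/169))*467 = -14/359 - 2677/1677*467 = -14/359 - 1250159/1677 = -448830559/602043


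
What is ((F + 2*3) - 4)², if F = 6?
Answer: 64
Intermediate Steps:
((F + 2*3) - 4)² = ((6 + 2*3) - 4)² = ((6 + 6) - 4)² = (12 - 4)² = 8² = 64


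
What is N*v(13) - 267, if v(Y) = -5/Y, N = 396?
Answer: -5451/13 ≈ -419.31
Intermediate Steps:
N*v(13) - 267 = 396*(-5/13) - 267 = -1980/13 - 267 = -5451/13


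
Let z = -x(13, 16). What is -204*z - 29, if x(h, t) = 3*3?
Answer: 1807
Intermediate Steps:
x(h, t) = 9
z = -9 (z = -1*9 = -9)
-204*z - 29 = -204*(-9) - 29 = 1836 - 29 = 1807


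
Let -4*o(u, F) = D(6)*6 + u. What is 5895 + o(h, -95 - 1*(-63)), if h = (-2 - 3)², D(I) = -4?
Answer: 23579/4 ≈ 5894.8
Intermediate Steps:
h = 25 (h = (-5)² = 25)
o(u, F) = 6 - u/4 (o(u, F) = -(-4*6 + u)/4 = -(-24 + u)/4 = 6 - u/4)
5895 + o(h, -95 - 1*(-63)) = 5895 + (6 - ¼*25) = 5895 + (6 - 25/4) = 5895 - ¼ = 23579/4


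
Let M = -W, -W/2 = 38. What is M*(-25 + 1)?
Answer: -1824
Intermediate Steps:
W = -76 (W = -2*38 = -76)
M = 76 (M = -1*(-76) = 76)
M*(-25 + 1) = 76*(-25 + 1) = 76*(-24) = -1824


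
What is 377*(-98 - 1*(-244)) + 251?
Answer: 55293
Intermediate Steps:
377*(-98 - 1*(-244)) + 251 = 377*(-98 + 244) + 251 = 377*146 + 251 = 55042 + 251 = 55293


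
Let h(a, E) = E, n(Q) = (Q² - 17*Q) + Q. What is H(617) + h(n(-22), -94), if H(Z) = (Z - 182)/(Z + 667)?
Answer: -40087/428 ≈ -93.661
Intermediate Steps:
n(Q) = Q² - 16*Q
H(Z) = (-182 + Z)/(667 + Z)
H(617) + h(n(-22), -94) = (-182 + 617)/(667 + 617) - 94 = 435/1284 - 94 = (1/1284)*435 - 94 = 145/428 - 94 = -40087/428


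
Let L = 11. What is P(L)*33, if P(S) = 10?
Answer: 330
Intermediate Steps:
P(L)*33 = 10*33 = 330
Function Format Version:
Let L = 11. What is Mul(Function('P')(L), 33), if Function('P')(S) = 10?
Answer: 330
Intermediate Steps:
Mul(Function('P')(L), 33) = Mul(10, 33) = 330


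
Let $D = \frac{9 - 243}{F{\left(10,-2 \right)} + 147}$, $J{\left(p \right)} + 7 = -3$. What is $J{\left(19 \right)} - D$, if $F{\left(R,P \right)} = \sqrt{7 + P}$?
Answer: $- \frac{90821}{10802} - \frac{117 \sqrt{5}}{10802} \approx -8.432$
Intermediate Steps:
$J{\left(p \right)} = -10$ ($J{\left(p \right)} = -7 - 3 = -10$)
$D = - \frac{234}{147 + \sqrt{5}}$ ($D = \frac{9 - 243}{\sqrt{7 - 2} + 147} = - \frac{234}{\sqrt{5} + 147} = - \frac{234}{147 + \sqrt{5}} \approx -1.568$)
$J{\left(19 \right)} - D = -10 - \left(- \frac{17199}{10802} + \frac{117 \sqrt{5}}{10802}\right) = -10 + \left(\frac{17199}{10802} - \frac{117 \sqrt{5}}{10802}\right) = - \frac{90821}{10802} - \frac{117 \sqrt{5}}{10802}$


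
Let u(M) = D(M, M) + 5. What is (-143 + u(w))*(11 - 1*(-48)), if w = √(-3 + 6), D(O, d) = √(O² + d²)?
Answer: -8142 + 59*√6 ≈ -7997.5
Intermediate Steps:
w = √3 ≈ 1.7320
u(M) = 5 + √2*√(M²) (u(M) = √(M² + M²) + 5 = √(2*M²) + 5 = √2*√(M²) + 5 = 5 + √2*√(M²))
(-143 + u(w))*(11 - 1*(-48)) = (-143 + (5 + √2*√((√3)²)))*(11 - 1*(-48)) = (-143 + (5 + √2*√3))*(11 + 48) = (-143 + (5 + √6))*59 = (-138 + √6)*59 = -8142 + 59*√6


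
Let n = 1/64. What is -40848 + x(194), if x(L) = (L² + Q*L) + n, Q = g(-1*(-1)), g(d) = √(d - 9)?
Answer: -205567/64 + 388*I*√2 ≈ -3212.0 + 548.71*I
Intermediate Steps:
g(d) = √(-9 + d)
n = 1/64 ≈ 0.015625
Q = 2*I*√2 (Q = √(-9 - 1*(-1)) = √(-9 + 1) = √(-8) = 2*I*√2 ≈ 2.8284*I)
x(L) = 1/64 + L² + 2*I*L*√2 (x(L) = (L² + (2*I*√2)*L) + 1/64 = (L² + 2*I*L*√2) + 1/64 = 1/64 + L² + 2*I*L*√2)
-40848 + x(194) = -40848 + (1/64 + 194² + 2*I*194*√2) = -40848 + (1/64 + 37636 + 388*I*√2) = -40848 + (2408705/64 + 388*I*√2) = -205567/64 + 388*I*√2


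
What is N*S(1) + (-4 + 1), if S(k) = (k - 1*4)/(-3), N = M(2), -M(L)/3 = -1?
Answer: 0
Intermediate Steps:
M(L) = 3 (M(L) = -3*(-1) = 3)
N = 3
S(k) = 4/3 - k/3 (S(k) = (k - 4)*(-1/3) = (-4 + k)*(-1/3) = 4/3 - k/3)
N*S(1) + (-4 + 1) = 3*(4/3 - 1/3*1) + (-4 + 1) = 3*(4/3 - 1/3) - 3 = 3*1 - 3 = 3 - 3 = 0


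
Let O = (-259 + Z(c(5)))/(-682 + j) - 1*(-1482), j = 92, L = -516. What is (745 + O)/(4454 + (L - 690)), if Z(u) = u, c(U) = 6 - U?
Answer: 328547/479080 ≈ 0.68579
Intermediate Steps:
O = 437319/295 (O = (-259 + (6 - 1*5))/(-682 + 92) - 1*(-1482) = (-259 + (6 - 5))/(-590) + 1482 = (-259 + 1)*(-1/590) + 1482 = -258*(-1/590) + 1482 = 129/295 + 1482 = 437319/295 ≈ 1482.4)
(745 + O)/(4454 + (L - 690)) = (745 + 437319/295)/(4454 + (-516 - 690)) = 657094/(295*(4454 - 1206)) = (657094/295)/3248 = (657094/295)*(1/3248) = 328547/479080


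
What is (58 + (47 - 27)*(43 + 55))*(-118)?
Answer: -238124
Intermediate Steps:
(58 + (47 - 27)*(43 + 55))*(-118) = (58 + 20*98)*(-118) = (58 + 1960)*(-118) = 2018*(-118) = -238124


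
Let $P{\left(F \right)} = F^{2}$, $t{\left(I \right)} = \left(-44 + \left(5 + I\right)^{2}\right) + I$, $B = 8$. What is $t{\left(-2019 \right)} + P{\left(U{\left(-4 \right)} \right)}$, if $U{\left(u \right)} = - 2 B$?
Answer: $4054389$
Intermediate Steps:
$t{\left(I \right)} = -44 + I + \left(5 + I\right)^{2}$
$U{\left(u \right)} = -16$ ($U{\left(u \right)} = \left(-2\right) 8 = -16$)
$t{\left(-2019 \right)} + P{\left(U{\left(-4 \right)} \right)} = \left(-44 - 2019 + \left(5 - 2019\right)^{2}\right) + \left(-16\right)^{2} = \left(-44 - 2019 + \left(-2014\right)^{2}\right) + 256 = \left(-44 - 2019 + 4056196\right) + 256 = 4054133 + 256 = 4054389$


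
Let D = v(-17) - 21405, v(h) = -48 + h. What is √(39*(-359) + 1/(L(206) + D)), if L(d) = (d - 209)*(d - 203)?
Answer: 2*I*√1614831385730/21479 ≈ 118.33*I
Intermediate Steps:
L(d) = (-209 + d)*(-203 + d)
D = -21470 (D = (-48 - 17) - 21405 = -65 - 21405 = -21470)
√(39*(-359) + 1/(L(206) + D)) = √(39*(-359) + 1/((42427 + 206² - 412*206) - 21470)) = √(-14001 + 1/((42427 + 42436 - 84872) - 21470)) = √(-14001 + 1/(-9 - 21470)) = √(-14001 + 1/(-21479)) = √(-14001 - 1/21479) = √(-300727480/21479) = 2*I*√1614831385730/21479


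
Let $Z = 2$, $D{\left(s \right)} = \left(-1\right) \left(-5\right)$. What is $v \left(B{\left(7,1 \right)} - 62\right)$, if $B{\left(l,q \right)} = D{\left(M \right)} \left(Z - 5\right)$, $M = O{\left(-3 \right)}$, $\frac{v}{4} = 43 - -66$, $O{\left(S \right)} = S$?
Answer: $-33572$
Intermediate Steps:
$v = 436$ ($v = 4 \left(43 - -66\right) = 4 \left(43 + 66\right) = 4 \cdot 109 = 436$)
$M = -3$
$D{\left(s \right)} = 5$
$B{\left(l,q \right)} = -15$ ($B{\left(l,q \right)} = 5 \left(2 - 5\right) = 5 \left(-3\right) = -15$)
$v \left(B{\left(7,1 \right)} - 62\right) = 436 \left(-15 - 62\right) = 436 \left(-77\right) = -33572$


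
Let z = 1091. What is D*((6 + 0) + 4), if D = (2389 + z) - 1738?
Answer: 17420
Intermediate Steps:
D = 1742 (D = (2389 + 1091) - 1738 = 3480 - 1738 = 1742)
D*((6 + 0) + 4) = 1742*((6 + 0) + 4) = 1742*(6 + 4) = 1742*10 = 17420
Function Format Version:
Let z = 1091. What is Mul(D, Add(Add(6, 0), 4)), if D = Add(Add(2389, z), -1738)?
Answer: 17420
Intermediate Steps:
D = 1742 (D = Add(Add(2389, 1091), -1738) = Add(3480, -1738) = 1742)
Mul(D, Add(Add(6, 0), 4)) = Mul(1742, Add(Add(6, 0), 4)) = Mul(1742, Add(6, 4)) = Mul(1742, 10) = 17420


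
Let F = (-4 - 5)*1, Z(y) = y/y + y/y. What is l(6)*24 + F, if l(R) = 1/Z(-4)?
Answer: 3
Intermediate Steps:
Z(y) = 2 (Z(y) = 1 + 1 = 2)
l(R) = ½ (l(R) = 1/2 = ½)
F = -9 (F = -9*1 = -9)
l(6)*24 + F = (½)*24 - 9 = 12 - 9 = 3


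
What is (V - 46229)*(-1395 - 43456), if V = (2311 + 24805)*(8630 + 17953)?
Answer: -32327631973549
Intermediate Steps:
V = 720824628 (V = 27116*26583 = 720824628)
(V - 46229)*(-1395 - 43456) = (720824628 - 46229)*(-1395 - 43456) = 720778399*(-44851) = -32327631973549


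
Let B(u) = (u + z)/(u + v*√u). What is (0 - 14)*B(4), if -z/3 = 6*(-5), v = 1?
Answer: -658/3 ≈ -219.33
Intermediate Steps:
z = 90 (z = -18*(-5) = -3*(-30) = 90)
B(u) = (90 + u)/(u + √u) (B(u) = (u + 90)/(u + 1*√u) = (90 + u)/(u + √u))
(0 - 14)*B(4) = (0 - 14)*((90 + 4)/(4 + √4)) = -14*94/(4 + 2) = -14*94/6 = -7*94/3 = -14*47/3 = -658/3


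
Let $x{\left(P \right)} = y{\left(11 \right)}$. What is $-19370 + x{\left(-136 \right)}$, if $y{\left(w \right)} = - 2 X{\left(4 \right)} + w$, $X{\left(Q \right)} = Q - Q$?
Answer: $-19359$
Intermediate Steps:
$X{\left(Q \right)} = 0$
$y{\left(w \right)} = w$ ($y{\left(w \right)} = \left(-2\right) 0 + w = 0 + w = w$)
$x{\left(P \right)} = 11$
$-19370 + x{\left(-136 \right)} = -19370 + 11 = -19359$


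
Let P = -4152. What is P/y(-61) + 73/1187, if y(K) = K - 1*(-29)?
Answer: 616345/4748 ≈ 129.81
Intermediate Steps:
y(K) = 29 + K (y(K) = K + 29 = 29 + K)
P/y(-61) + 73/1187 = -4152/(29 - 61) + 73/1187 = -4152/(-32) + 73*(1/1187) = -4152*(-1/32) + 73/1187 = 519/4 + 73/1187 = 616345/4748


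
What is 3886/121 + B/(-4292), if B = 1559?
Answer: 16490073/519332 ≈ 31.752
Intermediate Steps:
3886/121 + B/(-4292) = 3886/121 + 1559/(-4292) = 3886*(1/121) + 1559*(-1/4292) = 3886/121 - 1559/4292 = 16490073/519332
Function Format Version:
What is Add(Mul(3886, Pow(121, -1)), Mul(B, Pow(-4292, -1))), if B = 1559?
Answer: Rational(16490073, 519332) ≈ 31.752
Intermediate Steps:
Add(Mul(3886, Pow(121, -1)), Mul(B, Pow(-4292, -1))) = Add(Mul(3886, Pow(121, -1)), Mul(1559, Pow(-4292, -1))) = Add(Mul(3886, Rational(1, 121)), Mul(1559, Rational(-1, 4292))) = Add(Rational(3886, 121), Rational(-1559, 4292)) = Rational(16490073, 519332)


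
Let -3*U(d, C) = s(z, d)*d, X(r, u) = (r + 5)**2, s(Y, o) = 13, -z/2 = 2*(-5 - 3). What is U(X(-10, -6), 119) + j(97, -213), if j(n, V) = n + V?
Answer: -673/3 ≈ -224.33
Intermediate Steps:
z = 32 (z = -4*(-5 - 3) = -4*(-8) = -2*(-16) = 32)
X(r, u) = (5 + r)**2
j(n, V) = V + n
U(d, C) = -13*d/3
U(X(-10, -6), 119) + j(97, -213) = -13*(5 - 10)**2/3 + (-213 + 97) = -13/3*(-5)**2 - 116 = -13/3*25 - 116 = -325/3 - 116 = -673/3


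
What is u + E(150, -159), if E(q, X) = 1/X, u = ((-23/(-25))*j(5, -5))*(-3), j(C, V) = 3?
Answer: -32938/3975 ≈ -8.2863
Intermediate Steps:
u = -207/25 (u = (-23/(-25)*3)*(-3) = (-23*(-1/25)*3)*(-3) = ((23/25)*3)*(-3) = (69/25)*(-3) = -207/25 ≈ -8.2800)
u + E(150, -159) = -207/25 + 1/(-159) = -207/25 - 1/159 = -32938/3975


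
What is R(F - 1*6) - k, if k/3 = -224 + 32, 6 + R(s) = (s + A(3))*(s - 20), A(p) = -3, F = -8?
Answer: 1148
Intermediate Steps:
R(s) = -6 + (-20 + s)*(-3 + s) (R(s) = -6 + (s - 3)*(s - 20) = -6 + (-3 + s)*(-20 + s) = -6 + (-20 + s)*(-3 + s))
k = -576 (k = 3*(-224 + 32) = 3*(-192) = -576)
R(F - 1*6) - k = (54 + (-8 - 1*6)² - 23*(-8 - 1*6)) - 1*(-576) = (54 + (-8 - 6)² - 23*(-8 - 6)) + 576 = (54 + (-14)² - 23*(-14)) + 576 = (54 + 196 + 322) + 576 = 572 + 576 = 1148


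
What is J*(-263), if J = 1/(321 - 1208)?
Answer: 263/887 ≈ 0.29650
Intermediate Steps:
J = -1/887 (J = 1/(-887) = -1/887 ≈ -0.0011274)
J*(-263) = -1/887*(-263) = 263/887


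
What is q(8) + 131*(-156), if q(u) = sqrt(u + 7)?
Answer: -20436 + sqrt(15) ≈ -20432.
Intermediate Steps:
q(u) = sqrt(7 + u)
q(8) + 131*(-156) = sqrt(7 + 8) + 131*(-156) = sqrt(15) - 20436 = -20436 + sqrt(15)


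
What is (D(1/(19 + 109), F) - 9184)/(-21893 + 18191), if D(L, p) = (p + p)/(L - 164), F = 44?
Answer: 96396304/38854341 ≈ 2.4810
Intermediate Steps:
D(L, p) = 2*p/(-164 + L) (D(L, p) = (2*p)/(-164 + L) = 2*p/(-164 + L))
(D(1/(19 + 109), F) - 9184)/(-21893 + 18191) = (2*44/(-164 + 1/(19 + 109)) - 9184)/(-21893 + 18191) = (2*44/(-164 + 1/128) - 9184)/(-3702) = (2*44/(-164 + 1/128) - 9184)*(-1/3702) = (2*44/(-20991/128) - 9184)*(-1/3702) = (2*44*(-128/20991) - 9184)*(-1/3702) = (-11264/20991 - 9184)*(-1/3702) = -192792608/20991*(-1/3702) = 96396304/38854341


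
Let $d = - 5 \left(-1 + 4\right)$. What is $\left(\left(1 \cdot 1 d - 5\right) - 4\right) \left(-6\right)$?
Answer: $144$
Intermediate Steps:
$d = -15$ ($d = \left(-5\right) 3 = -15$)
$\left(\left(1 \cdot 1 d - 5\right) - 4\right) \left(-6\right) = \left(\left(1 \cdot 1 \left(-15\right) - 5\right) - 4\right) \left(-6\right) = \left(\left(1 \left(-15\right) - 5\right) - 4\right) \left(-6\right) = \left(\left(-15 - 5\right) - 4\right) \left(-6\right) = \left(-20 - 4\right) \left(-6\right) = \left(-24\right) \left(-6\right) = 144$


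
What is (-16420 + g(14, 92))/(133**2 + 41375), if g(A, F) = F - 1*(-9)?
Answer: -16319/59064 ≈ -0.27629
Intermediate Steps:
g(A, F) = 9 + F (g(A, F) = F + 9 = 9 + F)
(-16420 + g(14, 92))/(133**2 + 41375) = (-16420 + (9 + 92))/(133**2 + 41375) = (-16420 + 101)/(17689 + 41375) = -16319/59064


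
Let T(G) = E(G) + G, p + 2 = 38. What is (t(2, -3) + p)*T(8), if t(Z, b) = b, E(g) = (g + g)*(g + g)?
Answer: 8712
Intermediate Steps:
E(g) = 4*g² (E(g) = (2*g)*(2*g) = 4*g²)
p = 36 (p = -2 + 38 = 36)
T(G) = G + 4*G² (T(G) = 4*G² + G = G + 4*G²)
(t(2, -3) + p)*T(8) = (-3 + 36)*(8*(1 + 4*8)) = 33*(8*(1 + 32)) = 33*(8*33) = 33*264 = 8712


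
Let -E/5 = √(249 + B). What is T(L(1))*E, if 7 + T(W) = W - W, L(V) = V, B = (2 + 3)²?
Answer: 35*√274 ≈ 579.35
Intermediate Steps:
B = 25 (B = 5² = 25)
T(W) = -7 (T(W) = -7 + (W - W) = -7 + 0 = -7)
E = -5*√274 (E = -5*√(249 + 25) = -5*√274 ≈ -82.765)
T(L(1))*E = -(-35)*√274 = 35*√274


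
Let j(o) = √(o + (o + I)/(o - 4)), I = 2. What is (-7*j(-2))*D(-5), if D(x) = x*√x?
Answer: -35*√10 ≈ -110.68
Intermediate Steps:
D(x) = x^(3/2)
j(o) = √(o + (2 + o)/(-4 + o)) (j(o) = √(o + (o + 2)/(o - 4)) = √(o + (2 + o)/(-4 + o)))
(-7*j(-2))*D(-5) = (-7*√(2 - 2 - 2*(-4 - 2))*(I*√6/6))*(-5)^(3/2) = (-7*√(2 - 2 - 2*(-6))*(I*√6/6))*(-5*I*√5) = (-7*I*√6*√(2 - 2 + 12)/6)*(-5*I*√5) = (-7*I*√2)*(-5*I*√5) = -35*√10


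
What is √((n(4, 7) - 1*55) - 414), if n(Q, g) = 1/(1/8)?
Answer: I*√461 ≈ 21.471*I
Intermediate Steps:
n(Q, g) = 8 (n(Q, g) = 1/(⅛) = 8)
√((n(4, 7) - 1*55) - 414) = √((8 - 1*55) - 414) = √((8 - 55) - 414) = √(-47 - 414) = √(-461) = I*√461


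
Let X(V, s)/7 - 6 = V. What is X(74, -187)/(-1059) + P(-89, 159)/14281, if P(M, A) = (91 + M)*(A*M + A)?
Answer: -37632416/15123579 ≈ -2.4883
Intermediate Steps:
X(V, s) = 42 + 7*V
P(M, A) = (91 + M)*(A + A*M)
X(74, -187)/(-1059) + P(-89, 159)/14281 = (42 + 7*74)/(-1059) + (159*(91 + (-89)² + 92*(-89)))/14281 = (42 + 518)*(-1/1059) + (159*(91 + 7921 - 8188))*(1/14281) = 560*(-1/1059) + (159*(-176))*(1/14281) = -560/1059 - 27984*1/14281 = -560/1059 - 27984/14281 = -37632416/15123579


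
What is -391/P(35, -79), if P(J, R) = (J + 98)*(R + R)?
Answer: 391/21014 ≈ 0.018607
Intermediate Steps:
P(J, R) = 2*R*(98 + J) (P(J, R) = (98 + J)*(2*R) = 2*R*(98 + J))
-391/P(35, -79) = -391*(-1/(158*(98 + 35))) = -391/(2*(-79)*133) = -391/(-21014) = -391*(-1/21014) = 391/21014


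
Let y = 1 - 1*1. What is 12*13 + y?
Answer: 156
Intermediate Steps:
y = 0 (y = 1 - 1 = 0)
12*13 + y = 12*13 + 0 = 156 + 0 = 156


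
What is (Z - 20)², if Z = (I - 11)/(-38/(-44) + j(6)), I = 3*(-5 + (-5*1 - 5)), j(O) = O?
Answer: 18079504/22801 ≈ 792.93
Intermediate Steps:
I = -45 (I = 3*(-5 + (-5 - 5)) = 3*(-5 - 10) = 3*(-15) = -45)
Z = -1232/151 (Z = (-45 - 11)/(-38/(-44) + 6) = -56/(-38*(-1/44) + 6) = -56/(19/22 + 6) = -56/151/22 = -56*22/151 = -1232/151 ≈ -8.1589)
(Z - 20)² = (-1232/151 - 20)² = (-4252/151)² = 18079504/22801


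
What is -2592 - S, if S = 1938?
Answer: -4530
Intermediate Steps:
-2592 - S = -2592 - 1*1938 = -2592 - 1938 = -4530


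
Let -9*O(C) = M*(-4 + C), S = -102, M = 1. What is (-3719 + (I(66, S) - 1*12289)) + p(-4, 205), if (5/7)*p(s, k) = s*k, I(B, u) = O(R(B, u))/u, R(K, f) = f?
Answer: -7874657/459 ≈ -17156.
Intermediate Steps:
O(C) = 4/9 - C/9 (O(C) = -(-4 + C)/9 = 4/9 - C/9)
I(B, u) = (4/9 - u/9)/u
p(s, k) = 7*k*s/5 (p(s, k) = 7*(s*k)/5 = 7*(k*s)/5 = 7*k*s/5)
(-3719 + (I(66, S) - 1*12289)) + p(-4, 205) = (-3719 + ((⅑)*(4 - 1*(-102))/(-102) - 1*12289)) + (7/5)*205*(-4) = (-3719 + ((⅑)*(-1/102)*(4 + 102) - 12289)) - 1148 = (-3719 + ((⅑)*(-1/102)*106 - 12289)) - 1148 = (-3719 + (-53/459 - 12289)) - 1148 = (-3719 - 5640704/459) - 1148 = -7347725/459 - 1148 = -7874657/459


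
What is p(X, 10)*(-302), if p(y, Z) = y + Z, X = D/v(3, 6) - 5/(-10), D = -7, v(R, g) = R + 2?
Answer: -13741/5 ≈ -2748.2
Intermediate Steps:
v(R, g) = 2 + R
X = -9/10 (X = -7/(2 + 3) - 5/(-10) = -7/5 - 5*(-⅒) = -7*⅕ + ½ = -7/5 + ½ = -9/10 ≈ -0.90000)
p(y, Z) = Z + y
p(X, 10)*(-302) = (10 - 9/10)*(-302) = (91/10)*(-302) = -13741/5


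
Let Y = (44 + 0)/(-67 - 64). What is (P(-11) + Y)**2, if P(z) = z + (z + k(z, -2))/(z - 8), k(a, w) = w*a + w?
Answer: 864007236/6195121 ≈ 139.47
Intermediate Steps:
Y = -44/131 (Y = 44/(-131) = 44*(-1/131) = -44/131 ≈ -0.33588)
k(a, w) = w + a*w (k(a, w) = a*w + w = w + a*w)
P(z) = z + (-2 - z)/(-8 + z) (P(z) = z + (z - 2*(1 + z))/(z - 8) = z + (z + (-2 - 2*z))/(-8 + z) = z + (-2 - z)/(-8 + z))
(P(-11) + Y)**2 = ((-2 + (-11)**2 - 9*(-11))/(-8 - 11) - 44/131)**2 = ((-2 + 121 + 99)/(-19) - 44/131)**2 = (-1/19*218 - 44/131)**2 = (-218/19 - 44/131)**2 = (-29394/2489)**2 = 864007236/6195121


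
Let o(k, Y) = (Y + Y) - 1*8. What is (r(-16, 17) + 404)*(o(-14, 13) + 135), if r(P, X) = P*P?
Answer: 100980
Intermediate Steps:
r(P, X) = P²
o(k, Y) = -8 + 2*Y (o(k, Y) = 2*Y - 8 = -8 + 2*Y)
(r(-16, 17) + 404)*(o(-14, 13) + 135) = ((-16)² + 404)*((-8 + 2*13) + 135) = (256 + 404)*((-8 + 26) + 135) = 660*(18 + 135) = 660*153 = 100980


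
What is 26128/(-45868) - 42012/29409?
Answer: -224617064/112411001 ≈ -1.9982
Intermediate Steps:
26128/(-45868) - 42012/29409 = 26128*(-1/45868) - 42012*1/29409 = -6532/11467 - 14004/9803 = -224617064/112411001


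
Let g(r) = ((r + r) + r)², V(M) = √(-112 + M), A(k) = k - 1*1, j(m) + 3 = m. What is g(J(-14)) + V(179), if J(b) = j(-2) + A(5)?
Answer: 9 + √67 ≈ 17.185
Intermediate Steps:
j(m) = -3 + m
A(k) = -1 + k (A(k) = k - 1 = -1 + k)
J(b) = -1 (J(b) = (-3 - 2) + (-1 + 5) = -5 + 4 = -1)
g(r) = 9*r² (g(r) = (2*r + r)² = (3*r)² = 9*r²)
g(J(-14)) + V(179) = 9*(-1)² + √(-112 + 179) = 9*1 + √67 = 9 + √67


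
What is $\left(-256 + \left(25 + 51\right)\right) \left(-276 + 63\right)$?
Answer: $38340$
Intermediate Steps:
$\left(-256 + \left(25 + 51\right)\right) \left(-276 + 63\right) = \left(-256 + 76\right) \left(-213\right) = \left(-180\right) \left(-213\right) = 38340$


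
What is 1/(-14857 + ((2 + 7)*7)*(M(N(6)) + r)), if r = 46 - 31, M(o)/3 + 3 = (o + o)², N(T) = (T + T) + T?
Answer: 1/230465 ≈ 4.3391e-6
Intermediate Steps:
N(T) = 3*T (N(T) = 2*T + T = 3*T)
M(o) = -9 + 12*o² (M(o) = -9 + 3*(o + o)² = -9 + 3*(2*o)² = -9 + 3*(4*o²) = -9 + 12*o²)
r = 15
1/(-14857 + ((2 + 7)*7)*(M(N(6)) + r)) = 1/(-14857 + ((2 + 7)*7)*((-9 + 12*(3*6)²) + 15)) = 1/(-14857 + (9*7)*((-9 + 12*18²) + 15)) = 1/(-14857 + 63*((-9 + 12*324) + 15)) = 1/(-14857 + 63*((-9 + 3888) + 15)) = 1/(-14857 + 63*(3879 + 15)) = 1/(-14857 + 63*3894) = 1/(-14857 + 245322) = 1/230465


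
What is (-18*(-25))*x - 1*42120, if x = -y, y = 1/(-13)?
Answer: -547110/13 ≈ -42085.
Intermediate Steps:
y = -1/13 ≈ -0.076923
x = 1/13 (x = -1*(-1/13) = 1/13 ≈ 0.076923)
(-18*(-25))*x - 1*42120 = -18*(-25)*(1/13) - 1*42120 = 450*(1/13) - 42120 = 450/13 - 42120 = -547110/13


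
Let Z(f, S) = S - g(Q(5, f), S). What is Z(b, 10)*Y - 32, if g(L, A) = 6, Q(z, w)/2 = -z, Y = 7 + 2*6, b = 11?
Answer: 44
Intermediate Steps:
Y = 19 (Y = 7 + 12 = 19)
Q(z, w) = -2*z (Q(z, w) = 2*(-z) = -2*z)
Z(f, S) = -6 + S (Z(f, S) = S - 1*6 = S - 6 = -6 + S)
Z(b, 10)*Y - 32 = (-6 + 10)*19 - 32 = 4*19 - 32 = 76 - 32 = 44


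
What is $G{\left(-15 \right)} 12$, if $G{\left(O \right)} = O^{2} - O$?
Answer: $2880$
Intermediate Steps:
$G{\left(-15 \right)} 12 = - 15 \left(-1 - 15\right) 12 = \left(-15\right) \left(-16\right) 12 = 240 \cdot 12 = 2880$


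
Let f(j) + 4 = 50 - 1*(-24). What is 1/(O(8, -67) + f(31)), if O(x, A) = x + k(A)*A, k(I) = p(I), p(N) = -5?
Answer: 1/413 ≈ 0.0024213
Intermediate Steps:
k(I) = -5
f(j) = 70 (f(j) = -4 + (50 - 1*(-24)) = -4 + (50 + 24) = -4 + 74 = 70)
O(x, A) = x - 5*A
1/(O(8, -67) + f(31)) = 1/((8 - 5*(-67)) + 70) = 1/((8 + 335) + 70) = 1/(343 + 70) = 1/413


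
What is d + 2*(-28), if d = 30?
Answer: -26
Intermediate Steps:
d + 2*(-28) = 30 + 2*(-28) = 30 - 56 = -26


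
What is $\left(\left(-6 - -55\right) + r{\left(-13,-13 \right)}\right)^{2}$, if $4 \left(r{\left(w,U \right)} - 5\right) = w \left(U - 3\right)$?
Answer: $11236$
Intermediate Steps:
$r{\left(w,U \right)} = 5 + \frac{w \left(-3 + U\right)}{4}$ ($r{\left(w,U \right)} = 5 + \frac{w \left(U - 3\right)}{4} = 5 + \frac{w \left(-3 + U\right)}{4}$)
$\left(\left(-6 - -55\right) + r{\left(-13,-13 \right)}\right)^{2} = \left(\left(-6 - -55\right) + \left(5 - - \frac{39}{4} + \frac{1}{4} \left(-13\right) \left(-13\right)\right)\right)^{2} = \left(\left(-6 + 55\right) + \left(5 + \frac{39}{4} + \frac{169}{4}\right)\right)^{2} = \left(49 + 57\right)^{2} = 106^{2} = 11236$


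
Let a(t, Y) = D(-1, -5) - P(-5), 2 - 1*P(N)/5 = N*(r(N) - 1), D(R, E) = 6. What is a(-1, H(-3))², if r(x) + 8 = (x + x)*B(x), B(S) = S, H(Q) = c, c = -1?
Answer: 1058841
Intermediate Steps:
H(Q) = -1
r(x) = -8 + 2*x² (r(x) = -8 + (x + x)*x = -8 + (2*x)*x = -8 + 2*x²)
P(N) = 10 - 5*N*(-9 + 2*N²) (P(N) = 10 - 5*N*((-8 + 2*N²) - 1) = 10 - 5*N*(-9 + 2*N²))
a(t, Y) = -1029 (a(t, Y) = 6 - (10 - 10*(-5)³ + 45*(-5)) = 6 - (10 - 10*(-125) - 225) = 6 - (10 + 1250 - 225) = 6 - 1*1035 = 6 - 1035 = -1029)
a(-1, H(-3))² = (-1029)² = 1058841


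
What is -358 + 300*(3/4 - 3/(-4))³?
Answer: 1309/2 ≈ 654.50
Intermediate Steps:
-358 + 300*(3/4 - 3/(-4))³ = -358 + 300*(3*(¼) - 3*(-¼))³ = -358 + 300*(¾ + ¾)³ = -358 + 300*(3/2)³ = -358 + 300*(27/8) = -358 + 2025/2 = 1309/2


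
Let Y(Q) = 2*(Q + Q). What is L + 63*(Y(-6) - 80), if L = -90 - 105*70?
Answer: -13992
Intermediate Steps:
Y(Q) = 4*Q (Y(Q) = 2*(2*Q) = 4*Q)
L = -7440 (L = -90 - 7350 = -7440)
L + 63*(Y(-6) - 80) = -7440 + 63*(4*(-6) - 80) = -7440 + 63*(-24 - 80) = -7440 + 63*(-104) = -7440 - 6552 = -13992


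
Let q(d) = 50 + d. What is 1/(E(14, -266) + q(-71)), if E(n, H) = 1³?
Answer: -1/20 ≈ -0.050000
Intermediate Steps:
E(n, H) = 1
1/(E(14, -266) + q(-71)) = 1/(1 + (50 - 71)) = 1/(1 - 21) = 1/(-20) = -1/20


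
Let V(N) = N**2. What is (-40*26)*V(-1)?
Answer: -1040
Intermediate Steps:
(-40*26)*V(-1) = -40*26*(-1)**2 = -1040*1 = -1040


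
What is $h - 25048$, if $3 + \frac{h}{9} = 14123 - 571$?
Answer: $96893$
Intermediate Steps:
$h = 121941$ ($h = -27 + 9 \left(14123 - 571\right) = -27 + 9 \cdot 13552 = -27 + 121968 = 121941$)
$h - 25048 = 121941 - 25048 = 96893$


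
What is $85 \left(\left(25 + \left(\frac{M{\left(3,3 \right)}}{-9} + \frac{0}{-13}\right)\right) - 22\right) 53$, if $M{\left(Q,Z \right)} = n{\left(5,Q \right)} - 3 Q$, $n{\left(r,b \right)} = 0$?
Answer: $18020$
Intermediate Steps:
$M{\left(Q,Z \right)} = - 3 Q$ ($M{\left(Q,Z \right)} = 0 - 3 Q = - 3 Q$)
$85 \left(\left(25 + \left(\frac{M{\left(3,3 \right)}}{-9} + \frac{0}{-13}\right)\right) - 22\right) 53 = 85 \left(\left(25 + \left(\frac{\left(-3\right) 3}{-9} + \frac{0}{-13}\right)\right) - 22\right) 53 = 85 \left(\left(25 + \left(\left(-9\right) \left(- \frac{1}{9}\right) + 0 \left(- \frac{1}{13}\right)\right)\right) - 22\right) 53 = 85 \left(\left(25 + \left(1 + 0\right)\right) - 22\right) 53 = 85 \left(\left(25 + 1\right) - 22\right) 53 = 85 \left(26 - 22\right) 53 = 85 \cdot 4 \cdot 53 = 340 \cdot 53 = 18020$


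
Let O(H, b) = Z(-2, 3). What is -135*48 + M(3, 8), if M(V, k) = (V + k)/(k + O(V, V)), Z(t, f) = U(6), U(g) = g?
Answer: -90709/14 ≈ -6479.2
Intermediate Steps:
Z(t, f) = 6
O(H, b) = 6
M(V, k) = (V + k)/(6 + k) (M(V, k) = (V + k)/(k + 6) = (V + k)/(6 + k))
-135*48 + M(3, 8) = -135*48 + (3 + 8)/(6 + 8) = -6480 + 11/14 = -90709/14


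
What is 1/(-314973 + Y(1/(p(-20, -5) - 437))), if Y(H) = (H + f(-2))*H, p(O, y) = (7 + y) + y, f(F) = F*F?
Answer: -193600/60978774559 ≈ -3.1749e-6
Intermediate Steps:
f(F) = F**2
p(O, y) = 7 + 2*y
Y(H) = H*(4 + H) (Y(H) = (H + (-2)**2)*H = (H + 4)*H = (4 + H)*H = H*(4 + H))
1/(-314973 + Y(1/(p(-20, -5) - 437))) = 1/(-314973 + (4 + 1/((7 + 2*(-5)) - 437))/((7 + 2*(-5)) - 437)) = 1/(-314973 + (4 + 1/((7 - 10) - 437))/((7 - 10) - 437)) = 1/(-314973 + (4 + 1/(-3 - 437))/(-3 - 437)) = 1/(-314973 + (4 + 1/(-440))/(-440)) = 1/(-314973 - (4 - 1/440)/440) = 1/(-314973 - 1/440*1759/440) = 1/(-314973 - 1759/193600) = 1/(-60978774559/193600) = -193600/60978774559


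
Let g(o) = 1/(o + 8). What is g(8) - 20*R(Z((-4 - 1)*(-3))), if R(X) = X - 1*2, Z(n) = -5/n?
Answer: 2243/48 ≈ 46.729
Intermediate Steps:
R(X) = -2 + X (R(X) = X - 2 = -2 + X)
g(o) = 1/(8 + o)
g(8) - 20*R(Z((-4 - 1)*(-3))) = 1/(8 + 8) - 20*(-2 - 5*(-1/(3*(-4 - 1)))) = 1/16 - 20*(-2 - 5/((-5*(-3)))) = 1/16 - 20*(-2 - 5/15) = 1/16 - 20*(-2 - 5*1/15) = 1/16 - 20*(-2 - 1/3) = 1/16 - 20*(-7/3) = 1/16 + 140/3 = 2243/48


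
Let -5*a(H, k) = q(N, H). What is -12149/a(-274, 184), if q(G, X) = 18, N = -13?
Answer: 60745/18 ≈ 3374.7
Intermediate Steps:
a(H, k) = -18/5 (a(H, k) = -⅕*18 = -18/5)
-12149/a(-274, 184) = -12149/(-18/5) = -12149*(-5/18) = 60745/18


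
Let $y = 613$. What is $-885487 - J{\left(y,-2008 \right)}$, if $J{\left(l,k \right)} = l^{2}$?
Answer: $-1261256$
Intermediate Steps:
$-885487 - J{\left(y,-2008 \right)} = -885487 - 613^{2} = -885487 - 375769 = -1261256$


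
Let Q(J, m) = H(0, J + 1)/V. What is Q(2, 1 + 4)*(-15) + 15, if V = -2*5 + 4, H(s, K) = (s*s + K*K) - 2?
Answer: 65/2 ≈ 32.500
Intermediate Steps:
H(s, K) = -2 + K**2 + s**2 (H(s, K) = (s**2 + K**2) - 2 = (K**2 + s**2) - 2 = -2 + K**2 + s**2)
V = -6 (V = -10 + 4 = -6)
Q(J, m) = 1/3 - (1 + J)**2/6 (Q(J, m) = (-2 + (J + 1)**2 + 0**2)/(-6) = (-2 + (1 + J)**2 + 0)*(-1/6) = (-2 + (1 + J)**2)*(-1/6) = 1/3 - (1 + J)**2/6)
Q(2, 1 + 4)*(-15) + 15 = (1/3 - (1 + 2)**2/6)*(-15) + 15 = (1/3 - 1/6*3**2)*(-15) + 15 = (1/3 - 1/6*9)*(-15) + 15 = (1/3 - 3/2)*(-15) + 15 = -7/6*(-15) + 15 = 35/2 + 15 = 65/2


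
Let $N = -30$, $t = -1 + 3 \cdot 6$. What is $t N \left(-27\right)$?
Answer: $13770$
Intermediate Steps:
$t = 17$ ($t = -1 + 18 = 17$)
$t N \left(-27\right) = 17 \left(-30\right) \left(-27\right) = \left(-510\right) \left(-27\right) = 13770$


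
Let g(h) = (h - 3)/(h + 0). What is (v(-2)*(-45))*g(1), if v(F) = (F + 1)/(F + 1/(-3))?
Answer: 270/7 ≈ 38.571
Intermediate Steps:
g(h) = (-3 + h)/h
v(F) = (1 + F)/(-⅓ + F) (v(F) = (1 + F)/(F - ⅓) = (1 + F)/(-⅓ + F))
(v(-2)*(-45))*g(1) = ((3*(1 - 2)/(-1 + 3*(-2)))*(-45))*((-3 + 1)/1) = ((3*(-1)/(-1 - 6))*(-45))*(1*(-2)) = ((3*(-1)/(-7))*(-45))*(-2) = ((3*(-⅐)*(-1))*(-45))*(-2) = ((3/7)*(-45))*(-2) = -135/7*(-2) = 270/7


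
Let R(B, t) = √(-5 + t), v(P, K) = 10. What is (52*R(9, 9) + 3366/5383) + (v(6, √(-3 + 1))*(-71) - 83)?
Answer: -3705521/5383 ≈ -688.38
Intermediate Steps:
(52*R(9, 9) + 3366/5383) + (v(6, √(-3 + 1))*(-71) - 83) = (52*√(-5 + 9) + 3366/5383) + (10*(-71) - 83) = (52*√4 + 3366*(1/5383)) + (-710 - 83) = (52*2 + 3366/5383) - 793 = (104 + 3366/5383) - 793 = 563198/5383 - 793 = -3705521/5383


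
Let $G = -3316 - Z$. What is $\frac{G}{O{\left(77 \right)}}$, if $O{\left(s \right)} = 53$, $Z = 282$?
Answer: $- \frac{3598}{53} \approx -67.887$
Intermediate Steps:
$G = -3598$ ($G = -3316 - 282 = -3598$)
$\frac{G}{O{\left(77 \right)}} = - \frac{3598}{53}$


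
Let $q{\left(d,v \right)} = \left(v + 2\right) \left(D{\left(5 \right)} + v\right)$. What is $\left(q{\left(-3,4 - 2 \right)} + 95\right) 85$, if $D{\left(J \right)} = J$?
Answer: $10455$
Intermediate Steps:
$q{\left(d,v \right)} = \left(2 + v\right) \left(5 + v\right)$ ($q{\left(d,v \right)} = \left(v + 2\right) \left(5 + v\right) = \left(2 + v\right) \left(5 + v\right)$)
$\left(q{\left(-3,4 - 2 \right)} + 95\right) 85 = \left(\left(10 + \left(4 - 2\right)^{2} + 7 \left(4 - 2\right)\right) + 95\right) 85 = \left(\left(10 + 2^{2} + 7 \cdot 2\right) + 95\right) 85 = \left(\left(10 + 4 + 14\right) + 95\right) 85 = \left(28 + 95\right) 85 = 123 \cdot 85 = 10455$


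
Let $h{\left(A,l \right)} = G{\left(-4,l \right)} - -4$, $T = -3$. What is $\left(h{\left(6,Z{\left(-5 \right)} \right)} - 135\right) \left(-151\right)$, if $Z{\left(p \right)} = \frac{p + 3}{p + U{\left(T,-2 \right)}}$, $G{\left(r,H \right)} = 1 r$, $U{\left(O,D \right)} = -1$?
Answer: $20385$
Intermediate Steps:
$G{\left(r,H \right)} = r$
$Z{\left(p \right)} = \frac{3 + p}{-1 + p}$ ($Z{\left(p \right)} = \frac{p + 3}{p - 1} = \frac{3 + p}{-1 + p}$)
$h{\left(A,l \right)} = 0$ ($h{\left(A,l \right)} = -4 - -4 = -4 + 4 = 0$)
$\left(h{\left(6,Z{\left(-5 \right)} \right)} - 135\right) \left(-151\right) = \left(0 - 135\right) \left(-151\right) = \left(-135\right) \left(-151\right) = 20385$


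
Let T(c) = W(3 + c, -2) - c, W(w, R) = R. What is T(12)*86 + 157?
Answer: -1047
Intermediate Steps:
T(c) = -2 - c
T(12)*86 + 157 = (-2 - 1*12)*86 + 157 = (-2 - 12)*86 + 157 = -14*86 + 157 = -1204 + 157 = -1047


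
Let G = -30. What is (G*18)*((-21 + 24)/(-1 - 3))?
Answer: 405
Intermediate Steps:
(G*18)*((-21 + 24)/(-1 - 3)) = (-30*18)*((-21 + 24)/(-1 - 3)) = -1620/(-4) = -1620*(-1)/4 = -540*(-¾) = 405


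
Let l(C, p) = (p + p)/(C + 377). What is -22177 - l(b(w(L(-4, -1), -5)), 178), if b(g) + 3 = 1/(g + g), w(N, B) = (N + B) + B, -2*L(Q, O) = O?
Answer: -157574349/7105 ≈ -22178.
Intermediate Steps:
L(Q, O) = -O/2
w(N, B) = N + 2*B (w(N, B) = (B + N) + B = N + 2*B)
b(g) = -3 + 1/(2*g) (b(g) = -3 + 1/(g + g) = -3 + 1/(2*g))
l(C, p) = 2*p/(377 + C) (l(C, p) = (2*p)/(377 + C) = 2*p/(377 + C))
-22177 - l(b(w(L(-4, -1), -5)), 178) = -22177 - 2*178/(377 + (-3 + 1/(2*(-½*(-1) + 2*(-5))))) = -22177 - 2*178/(377 + (-3 + 1/(2*(½ - 10)))) = -22177 - 2*178/(377 + (-3 + 1/(2*(-19/2)))) = -22177 - 2*178/(377 + (-3 + (½)*(-2/19))) = -22177 - 2*178/(377 + (-3 - 1/19)) = -22177 - 2*178/(377 - 58/19) = -22177 - 2*178/7105/19 = -22177 - 2*178*19/7105 = -22177 - 1*6764/7105 = -22177 - 6764/7105 = -157574349/7105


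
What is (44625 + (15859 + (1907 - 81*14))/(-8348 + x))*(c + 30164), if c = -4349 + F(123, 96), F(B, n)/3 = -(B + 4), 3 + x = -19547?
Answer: 15831795386106/13949 ≈ 1.1350e+9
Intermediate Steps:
x = -19550 (x = -3 - 19547 = -19550)
F(B, n) = -12 - 3*B (F(B, n) = 3*(-(B + 4)) = 3*(-(4 + B)) = 3*(-4 - B) = -12 - 3*B)
c = -4730 (c = -4349 + (-12 - 3*123) = -4349 + (-12 - 369) = -4349 - 381 = -4730)
(44625 + (15859 + (1907 - 81*14))/(-8348 + x))*(c + 30164) = (44625 + (15859 + (1907 - 81*14))/(-8348 - 19550))*(-4730 + 30164) = (44625 + (15859 + (1907 - 1134))/(-27898))*25434 = (44625 + (15859 + 773)*(-1/27898))*25434 = (44625 + 16632*(-1/27898))*25434 = (44625 - 8316/13949)*25434 = (622465809/13949)*25434 = 15831795386106/13949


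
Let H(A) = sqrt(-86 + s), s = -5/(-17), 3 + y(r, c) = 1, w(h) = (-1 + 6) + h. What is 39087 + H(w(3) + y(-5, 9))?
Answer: 39087 + I*sqrt(24769)/17 ≈ 39087.0 + 9.2578*I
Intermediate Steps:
w(h) = 5 + h
y(r, c) = -2 (y(r, c) = -3 + 1 = -2)
s = 5/17 (s = -5*(-1/17) = 5/17 ≈ 0.29412)
H(A) = I*sqrt(24769)/17 (H(A) = sqrt(-86 + 5/17) = sqrt(-1457/17) = I*sqrt(24769)/17)
39087 + H(w(3) + y(-5, 9)) = 39087 + I*sqrt(24769)/17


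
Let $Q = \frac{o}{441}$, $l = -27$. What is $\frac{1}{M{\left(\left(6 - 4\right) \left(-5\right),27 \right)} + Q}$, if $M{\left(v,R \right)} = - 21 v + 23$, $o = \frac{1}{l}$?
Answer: $\frac{11907}{2774330} \approx 0.0042918$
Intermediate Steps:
$o = - \frac{1}{27}$ ($o = \frac{1}{-27} = - \frac{1}{27} \approx -0.037037$)
$M{\left(v,R \right)} = 23 - 21 v$
$Q = - \frac{1}{11907}$ ($Q = - \frac{1}{27 \cdot 441} = \left(- \frac{1}{27}\right) \frac{1}{441} = - \frac{1}{11907} \approx -8.3984 \cdot 10^{-5}$)
$\frac{1}{M{\left(\left(6 - 4\right) \left(-5\right),27 \right)} + Q} = \frac{1}{\left(23 - 21 \left(6 - 4\right) \left(-5\right)\right) - \frac{1}{11907}} = \frac{1}{\left(23 - 21 \cdot 2 \left(-5\right)\right) - \frac{1}{11907}} = \frac{1}{\left(23 - -210\right) - \frac{1}{11907}} = \frac{1}{\left(23 + 210\right) - \frac{1}{11907}} = \frac{1}{233 - \frac{1}{11907}} = \frac{1}{\frac{2774330}{11907}} = \frac{11907}{2774330}$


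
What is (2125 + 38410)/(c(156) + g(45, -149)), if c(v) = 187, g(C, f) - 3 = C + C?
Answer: 8107/56 ≈ 144.77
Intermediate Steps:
g(C, f) = 3 + 2*C (g(C, f) = 3 + (C + C) = 3 + 2*C)
(2125 + 38410)/(c(156) + g(45, -149)) = (2125 + 38410)/(187 + (3 + 2*45)) = 40535/(187 + (3 + 90)) = 40535/(187 + 93) = 40535/280 = 40535*(1/280) = 8107/56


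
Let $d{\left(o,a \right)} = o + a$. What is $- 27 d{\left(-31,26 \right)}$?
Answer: $135$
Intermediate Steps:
$d{\left(o,a \right)} = a + o$
$- 27 d{\left(-31,26 \right)} = - 27 \left(26 - 31\right) = \left(-27\right) \left(-5\right) = 135$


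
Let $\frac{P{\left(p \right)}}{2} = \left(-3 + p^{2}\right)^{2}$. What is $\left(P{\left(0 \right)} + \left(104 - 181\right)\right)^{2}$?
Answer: $3481$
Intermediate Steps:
$P{\left(p \right)} = 2 \left(-3 + p^{2}\right)^{2}$
$\left(P{\left(0 \right)} + \left(104 - 181\right)\right)^{2} = \left(2 \left(-3 + 0^{2}\right)^{2} + \left(104 - 181\right)\right)^{2} = \left(2 \left(-3 + 0\right)^{2} + \left(104 - 181\right)\right)^{2} = \left(2 \left(-3\right)^{2} - 77\right)^{2} = \left(2 \cdot 9 - 77\right)^{2} = \left(18 - 77\right)^{2} = \left(-59\right)^{2} = 3481$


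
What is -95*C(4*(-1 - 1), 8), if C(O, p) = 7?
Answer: -665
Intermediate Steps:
-95*C(4*(-1 - 1), 8) = -95*7 = -665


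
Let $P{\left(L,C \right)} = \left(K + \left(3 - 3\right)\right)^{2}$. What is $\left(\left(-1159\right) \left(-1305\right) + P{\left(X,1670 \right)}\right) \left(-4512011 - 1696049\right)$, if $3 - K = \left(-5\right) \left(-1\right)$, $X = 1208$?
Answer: $-9389684541940$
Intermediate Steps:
$K = -2$ ($K = 3 - \left(-5\right) \left(-1\right) = 3 - 5 = -2$)
$P{\left(L,C \right)} = 4$ ($P{\left(L,C \right)} = \left(-2 + \left(3 - 3\right)\right)^{2} = \left(-2 + 0\right)^{2} = \left(-2\right)^{2} = 4$)
$\left(\left(-1159\right) \left(-1305\right) + P{\left(X,1670 \right)}\right) \left(-4512011 - 1696049\right) = \left(\left(-1159\right) \left(-1305\right) + 4\right) \left(-4512011 - 1696049\right) = \left(1512495 + 4\right) \left(-6208060\right) = 1512499 \left(-6208060\right) = -9389684541940$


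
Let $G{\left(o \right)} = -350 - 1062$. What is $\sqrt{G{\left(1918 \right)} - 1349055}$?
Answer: $i \sqrt{1350467} \approx 1162.1 i$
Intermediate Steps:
$G{\left(o \right)} = -1412$
$\sqrt{G{\left(1918 \right)} - 1349055} = \sqrt{-1412 - 1349055} = \sqrt{-1350467} = i \sqrt{1350467}$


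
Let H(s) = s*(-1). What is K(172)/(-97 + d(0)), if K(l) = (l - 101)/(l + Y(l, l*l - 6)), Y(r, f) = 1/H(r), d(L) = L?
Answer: -12212/2869551 ≈ -0.0042557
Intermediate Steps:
H(s) = -s
Y(r, f) = -1/r (Y(r, f) = 1/(-r) = -1/r)
K(l) = (-101 + l)/(l - 1/l) (K(l) = (l - 101)/(l - 1/l) = (-101 + l)/(l - 1/l))
K(172)/(-97 + d(0)) = (172*(-101 + 172)/(-1 + 172²))/(-97 + 0) = (172*71/(-1 + 29584))/(-97) = -172*71/(97*29583) = -1/97*12212/29583 = -12212/2869551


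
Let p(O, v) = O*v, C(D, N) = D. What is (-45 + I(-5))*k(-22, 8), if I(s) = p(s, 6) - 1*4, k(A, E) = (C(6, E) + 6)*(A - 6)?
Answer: 26544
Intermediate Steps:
k(A, E) = -72 + 12*A (k(A, E) = (6 + 6)*(A - 6) = 12*(-6 + A) = -72 + 12*A)
I(s) = -4 + 6*s (I(s) = s*6 - 1*4 = 6*s - 4 = -4 + 6*s)
(-45 + I(-5))*k(-22, 8) = (-45 + (-4 + 6*(-5)))*(-72 + 12*(-22)) = (-45 + (-4 - 30))*(-72 - 264) = (-45 - 34)*(-336) = -79*(-336) = 26544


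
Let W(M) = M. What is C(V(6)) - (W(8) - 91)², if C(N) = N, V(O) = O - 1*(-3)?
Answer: -6880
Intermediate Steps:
V(O) = 3 + O (V(O) = O + 3 = 3 + O)
C(V(6)) - (W(8) - 91)² = (3 + 6) - (8 - 91)² = 9 - 1*(-83)² = 9 - 1*6889 = 9 - 6889 = -6880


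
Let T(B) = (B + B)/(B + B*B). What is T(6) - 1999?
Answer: -13991/7 ≈ -1998.7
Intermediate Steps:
T(B) = 2*B/(B + B²) (T(B) = (2*B)/(B + B²) = 2*B/(B + B²))
T(6) - 1999 = 2/(1 + 6) - 1999 = 2/7 - 1999 = -13991/7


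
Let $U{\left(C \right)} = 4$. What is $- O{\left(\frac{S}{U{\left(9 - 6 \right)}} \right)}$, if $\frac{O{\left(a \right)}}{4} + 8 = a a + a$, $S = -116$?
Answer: $-3216$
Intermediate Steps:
$O{\left(a \right)} = -32 + 4 a + 4 a^{2}$ ($O{\left(a \right)} = -32 + 4 \left(a a + a\right) = -32 + 4 \left(a^{2} + a\right) = -32 + 4 \left(a + a^{2}\right) = -32 + \left(4 a + 4 a^{2}\right) = -32 + 4 a + 4 a^{2}$)
$- O{\left(\frac{S}{U{\left(9 - 6 \right)}} \right)} = - (-32 + 4 \left(- \frac{116}{4}\right) + 4 \left(- \frac{116}{4}\right)^{2}) = - (-32 + 4 \left(\left(-116\right) \frac{1}{4}\right) + 4 \left(\left(-116\right) \frac{1}{4}\right)^{2}) = - (-32 + 4 \left(-29\right) + 4 \left(-29\right)^{2}) = - (-32 - 116 + 4 \cdot 841) = - (-32 - 116 + 3364) = \left(-1\right) 3216 = -3216$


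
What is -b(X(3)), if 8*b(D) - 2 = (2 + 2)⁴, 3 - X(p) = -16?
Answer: -129/4 ≈ -32.250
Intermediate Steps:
X(p) = 19 (X(p) = 3 - 1*(-16) = 3 + 16 = 19)
b(D) = 129/4 (b(D) = ¼ + (2 + 2)⁴/8 = ¼ + (⅛)*4⁴ = ¼ + (⅛)*256 = ¼ + 32 = 129/4)
-b(X(3)) = -1*129/4 = -129/4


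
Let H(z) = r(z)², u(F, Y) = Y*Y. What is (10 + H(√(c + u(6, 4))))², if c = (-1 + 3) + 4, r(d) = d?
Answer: 1024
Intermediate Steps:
u(F, Y) = Y²
c = 6 (c = 2 + 4 = 6)
H(z) = z²
(10 + H(√(c + u(6, 4))))² = (10 + (√(6 + 4²))²)² = (10 + (√(6 + 16))²)² = (10 + (√22)²)² = (10 + 22)² = 32² = 1024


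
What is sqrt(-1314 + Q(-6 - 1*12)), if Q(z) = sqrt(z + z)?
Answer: sqrt(-1314 + 6*I) ≈ 0.08276 + 36.249*I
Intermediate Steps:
Q(z) = sqrt(2)*sqrt(z) (Q(z) = sqrt(2*z) = sqrt(2)*sqrt(z))
sqrt(-1314 + Q(-6 - 1*12)) = sqrt(-1314 + sqrt(2)*sqrt(-6 - 1*12)) = sqrt(-1314 + sqrt(2)*sqrt(-6 - 12)) = sqrt(-1314 + sqrt(2)*sqrt(-18)) = sqrt(-1314 + sqrt(2)*(3*I*sqrt(2))) = sqrt(-1314 + 6*I)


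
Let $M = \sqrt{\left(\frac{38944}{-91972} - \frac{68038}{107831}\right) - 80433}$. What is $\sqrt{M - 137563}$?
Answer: $\frac{\sqrt{-845629612117221325611307 + 7438074549 i \sqrt{54938398507528860447643}}}{2479358183} \approx 0.38233 + 370.9 i$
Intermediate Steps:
$M = \frac{3 i \sqrt{54938398507528860447643}}{2479358183}$ ($M = \sqrt{\left(38944 \left(- \frac{1}{91972}\right) - \frac{68038}{107831}\right) - 80433} = \sqrt{\left(- \frac{9736}{22993} - \frac{68038}{107831}\right) - 80433} = \sqrt{- \frac{2614240350}{2479358183} - 80433} = \sqrt{- \frac{199424830973589}{2479358183}} = \frac{3 i \sqrt{54938398507528860447643}}{2479358183} \approx 283.61 i$)
$\sqrt{M - 137563} = \sqrt{\frac{3 i \sqrt{54938398507528860447643}}{2479358183} - 137563} = \sqrt{-137563 + \frac{3 i \sqrt{54938398507528860447643}}{2479358183}}$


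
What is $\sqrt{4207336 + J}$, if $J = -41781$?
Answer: $\sqrt{4165555} \approx 2041.0$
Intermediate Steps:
$\sqrt{4207336 + J} = \sqrt{4207336 - 41781} = \sqrt{4165555}$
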